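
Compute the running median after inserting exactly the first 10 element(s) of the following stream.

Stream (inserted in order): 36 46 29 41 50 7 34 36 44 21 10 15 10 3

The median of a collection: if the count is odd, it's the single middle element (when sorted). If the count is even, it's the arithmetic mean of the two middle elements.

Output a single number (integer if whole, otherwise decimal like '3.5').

Answer: 36

Derivation:
Step 1: insert 36 -> lo=[36] (size 1, max 36) hi=[] (size 0) -> median=36
Step 2: insert 46 -> lo=[36] (size 1, max 36) hi=[46] (size 1, min 46) -> median=41
Step 3: insert 29 -> lo=[29, 36] (size 2, max 36) hi=[46] (size 1, min 46) -> median=36
Step 4: insert 41 -> lo=[29, 36] (size 2, max 36) hi=[41, 46] (size 2, min 41) -> median=38.5
Step 5: insert 50 -> lo=[29, 36, 41] (size 3, max 41) hi=[46, 50] (size 2, min 46) -> median=41
Step 6: insert 7 -> lo=[7, 29, 36] (size 3, max 36) hi=[41, 46, 50] (size 3, min 41) -> median=38.5
Step 7: insert 34 -> lo=[7, 29, 34, 36] (size 4, max 36) hi=[41, 46, 50] (size 3, min 41) -> median=36
Step 8: insert 36 -> lo=[7, 29, 34, 36] (size 4, max 36) hi=[36, 41, 46, 50] (size 4, min 36) -> median=36
Step 9: insert 44 -> lo=[7, 29, 34, 36, 36] (size 5, max 36) hi=[41, 44, 46, 50] (size 4, min 41) -> median=36
Step 10: insert 21 -> lo=[7, 21, 29, 34, 36] (size 5, max 36) hi=[36, 41, 44, 46, 50] (size 5, min 36) -> median=36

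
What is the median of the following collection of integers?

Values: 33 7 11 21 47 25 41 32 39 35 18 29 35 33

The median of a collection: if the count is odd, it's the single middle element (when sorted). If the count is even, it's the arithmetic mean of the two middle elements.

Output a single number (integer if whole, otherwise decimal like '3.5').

Answer: 32.5

Derivation:
Step 1: insert 33 -> lo=[33] (size 1, max 33) hi=[] (size 0) -> median=33
Step 2: insert 7 -> lo=[7] (size 1, max 7) hi=[33] (size 1, min 33) -> median=20
Step 3: insert 11 -> lo=[7, 11] (size 2, max 11) hi=[33] (size 1, min 33) -> median=11
Step 4: insert 21 -> lo=[7, 11] (size 2, max 11) hi=[21, 33] (size 2, min 21) -> median=16
Step 5: insert 47 -> lo=[7, 11, 21] (size 3, max 21) hi=[33, 47] (size 2, min 33) -> median=21
Step 6: insert 25 -> lo=[7, 11, 21] (size 3, max 21) hi=[25, 33, 47] (size 3, min 25) -> median=23
Step 7: insert 41 -> lo=[7, 11, 21, 25] (size 4, max 25) hi=[33, 41, 47] (size 3, min 33) -> median=25
Step 8: insert 32 -> lo=[7, 11, 21, 25] (size 4, max 25) hi=[32, 33, 41, 47] (size 4, min 32) -> median=28.5
Step 9: insert 39 -> lo=[7, 11, 21, 25, 32] (size 5, max 32) hi=[33, 39, 41, 47] (size 4, min 33) -> median=32
Step 10: insert 35 -> lo=[7, 11, 21, 25, 32] (size 5, max 32) hi=[33, 35, 39, 41, 47] (size 5, min 33) -> median=32.5
Step 11: insert 18 -> lo=[7, 11, 18, 21, 25, 32] (size 6, max 32) hi=[33, 35, 39, 41, 47] (size 5, min 33) -> median=32
Step 12: insert 29 -> lo=[7, 11, 18, 21, 25, 29] (size 6, max 29) hi=[32, 33, 35, 39, 41, 47] (size 6, min 32) -> median=30.5
Step 13: insert 35 -> lo=[7, 11, 18, 21, 25, 29, 32] (size 7, max 32) hi=[33, 35, 35, 39, 41, 47] (size 6, min 33) -> median=32
Step 14: insert 33 -> lo=[7, 11, 18, 21, 25, 29, 32] (size 7, max 32) hi=[33, 33, 35, 35, 39, 41, 47] (size 7, min 33) -> median=32.5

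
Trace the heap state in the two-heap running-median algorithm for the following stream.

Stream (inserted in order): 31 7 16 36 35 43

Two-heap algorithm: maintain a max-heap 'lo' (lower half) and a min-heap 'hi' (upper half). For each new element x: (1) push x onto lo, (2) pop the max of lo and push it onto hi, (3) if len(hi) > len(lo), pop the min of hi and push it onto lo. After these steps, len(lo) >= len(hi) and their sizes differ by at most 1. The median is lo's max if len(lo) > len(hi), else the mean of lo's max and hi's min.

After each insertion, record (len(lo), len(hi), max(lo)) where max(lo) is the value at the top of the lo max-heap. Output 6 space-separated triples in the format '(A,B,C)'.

Answer: (1,0,31) (1,1,7) (2,1,16) (2,2,16) (3,2,31) (3,3,31)

Derivation:
Step 1: insert 31 -> lo=[31] hi=[] -> (len(lo)=1, len(hi)=0, max(lo)=31)
Step 2: insert 7 -> lo=[7] hi=[31] -> (len(lo)=1, len(hi)=1, max(lo)=7)
Step 3: insert 16 -> lo=[7, 16] hi=[31] -> (len(lo)=2, len(hi)=1, max(lo)=16)
Step 4: insert 36 -> lo=[7, 16] hi=[31, 36] -> (len(lo)=2, len(hi)=2, max(lo)=16)
Step 5: insert 35 -> lo=[7, 16, 31] hi=[35, 36] -> (len(lo)=3, len(hi)=2, max(lo)=31)
Step 6: insert 43 -> lo=[7, 16, 31] hi=[35, 36, 43] -> (len(lo)=3, len(hi)=3, max(lo)=31)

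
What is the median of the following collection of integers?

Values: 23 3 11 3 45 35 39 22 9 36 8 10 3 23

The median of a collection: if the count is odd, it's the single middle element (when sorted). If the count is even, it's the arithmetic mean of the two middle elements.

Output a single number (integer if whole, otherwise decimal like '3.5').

Answer: 16.5

Derivation:
Step 1: insert 23 -> lo=[23] (size 1, max 23) hi=[] (size 0) -> median=23
Step 2: insert 3 -> lo=[3] (size 1, max 3) hi=[23] (size 1, min 23) -> median=13
Step 3: insert 11 -> lo=[3, 11] (size 2, max 11) hi=[23] (size 1, min 23) -> median=11
Step 4: insert 3 -> lo=[3, 3] (size 2, max 3) hi=[11, 23] (size 2, min 11) -> median=7
Step 5: insert 45 -> lo=[3, 3, 11] (size 3, max 11) hi=[23, 45] (size 2, min 23) -> median=11
Step 6: insert 35 -> lo=[3, 3, 11] (size 3, max 11) hi=[23, 35, 45] (size 3, min 23) -> median=17
Step 7: insert 39 -> lo=[3, 3, 11, 23] (size 4, max 23) hi=[35, 39, 45] (size 3, min 35) -> median=23
Step 8: insert 22 -> lo=[3, 3, 11, 22] (size 4, max 22) hi=[23, 35, 39, 45] (size 4, min 23) -> median=22.5
Step 9: insert 9 -> lo=[3, 3, 9, 11, 22] (size 5, max 22) hi=[23, 35, 39, 45] (size 4, min 23) -> median=22
Step 10: insert 36 -> lo=[3, 3, 9, 11, 22] (size 5, max 22) hi=[23, 35, 36, 39, 45] (size 5, min 23) -> median=22.5
Step 11: insert 8 -> lo=[3, 3, 8, 9, 11, 22] (size 6, max 22) hi=[23, 35, 36, 39, 45] (size 5, min 23) -> median=22
Step 12: insert 10 -> lo=[3, 3, 8, 9, 10, 11] (size 6, max 11) hi=[22, 23, 35, 36, 39, 45] (size 6, min 22) -> median=16.5
Step 13: insert 3 -> lo=[3, 3, 3, 8, 9, 10, 11] (size 7, max 11) hi=[22, 23, 35, 36, 39, 45] (size 6, min 22) -> median=11
Step 14: insert 23 -> lo=[3, 3, 3, 8, 9, 10, 11] (size 7, max 11) hi=[22, 23, 23, 35, 36, 39, 45] (size 7, min 22) -> median=16.5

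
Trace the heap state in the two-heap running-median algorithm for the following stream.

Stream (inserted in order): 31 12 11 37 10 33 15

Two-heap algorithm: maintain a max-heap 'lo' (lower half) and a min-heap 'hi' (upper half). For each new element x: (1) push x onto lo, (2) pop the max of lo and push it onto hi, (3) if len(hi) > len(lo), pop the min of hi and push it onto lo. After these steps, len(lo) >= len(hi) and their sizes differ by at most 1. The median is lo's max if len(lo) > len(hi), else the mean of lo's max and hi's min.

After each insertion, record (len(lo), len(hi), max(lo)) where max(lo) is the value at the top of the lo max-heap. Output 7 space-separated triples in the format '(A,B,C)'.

Answer: (1,0,31) (1,1,12) (2,1,12) (2,2,12) (3,2,12) (3,3,12) (4,3,15)

Derivation:
Step 1: insert 31 -> lo=[31] hi=[] -> (len(lo)=1, len(hi)=0, max(lo)=31)
Step 2: insert 12 -> lo=[12] hi=[31] -> (len(lo)=1, len(hi)=1, max(lo)=12)
Step 3: insert 11 -> lo=[11, 12] hi=[31] -> (len(lo)=2, len(hi)=1, max(lo)=12)
Step 4: insert 37 -> lo=[11, 12] hi=[31, 37] -> (len(lo)=2, len(hi)=2, max(lo)=12)
Step 5: insert 10 -> lo=[10, 11, 12] hi=[31, 37] -> (len(lo)=3, len(hi)=2, max(lo)=12)
Step 6: insert 33 -> lo=[10, 11, 12] hi=[31, 33, 37] -> (len(lo)=3, len(hi)=3, max(lo)=12)
Step 7: insert 15 -> lo=[10, 11, 12, 15] hi=[31, 33, 37] -> (len(lo)=4, len(hi)=3, max(lo)=15)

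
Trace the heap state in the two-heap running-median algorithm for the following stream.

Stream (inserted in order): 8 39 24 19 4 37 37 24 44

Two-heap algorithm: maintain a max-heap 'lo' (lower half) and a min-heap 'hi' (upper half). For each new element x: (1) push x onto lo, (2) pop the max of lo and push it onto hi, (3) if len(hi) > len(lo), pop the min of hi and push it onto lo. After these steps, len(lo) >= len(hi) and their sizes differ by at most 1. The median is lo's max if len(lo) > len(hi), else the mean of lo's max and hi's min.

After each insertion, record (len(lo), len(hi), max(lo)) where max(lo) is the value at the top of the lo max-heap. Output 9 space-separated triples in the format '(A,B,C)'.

Step 1: insert 8 -> lo=[8] hi=[] -> (len(lo)=1, len(hi)=0, max(lo)=8)
Step 2: insert 39 -> lo=[8] hi=[39] -> (len(lo)=1, len(hi)=1, max(lo)=8)
Step 3: insert 24 -> lo=[8, 24] hi=[39] -> (len(lo)=2, len(hi)=1, max(lo)=24)
Step 4: insert 19 -> lo=[8, 19] hi=[24, 39] -> (len(lo)=2, len(hi)=2, max(lo)=19)
Step 5: insert 4 -> lo=[4, 8, 19] hi=[24, 39] -> (len(lo)=3, len(hi)=2, max(lo)=19)
Step 6: insert 37 -> lo=[4, 8, 19] hi=[24, 37, 39] -> (len(lo)=3, len(hi)=3, max(lo)=19)
Step 7: insert 37 -> lo=[4, 8, 19, 24] hi=[37, 37, 39] -> (len(lo)=4, len(hi)=3, max(lo)=24)
Step 8: insert 24 -> lo=[4, 8, 19, 24] hi=[24, 37, 37, 39] -> (len(lo)=4, len(hi)=4, max(lo)=24)
Step 9: insert 44 -> lo=[4, 8, 19, 24, 24] hi=[37, 37, 39, 44] -> (len(lo)=5, len(hi)=4, max(lo)=24)

Answer: (1,0,8) (1,1,8) (2,1,24) (2,2,19) (3,2,19) (3,3,19) (4,3,24) (4,4,24) (5,4,24)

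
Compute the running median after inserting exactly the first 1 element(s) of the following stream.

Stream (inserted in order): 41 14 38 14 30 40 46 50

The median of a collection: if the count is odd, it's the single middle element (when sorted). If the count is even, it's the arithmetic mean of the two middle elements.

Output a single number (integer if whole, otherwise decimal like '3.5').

Answer: 41

Derivation:
Step 1: insert 41 -> lo=[41] (size 1, max 41) hi=[] (size 0) -> median=41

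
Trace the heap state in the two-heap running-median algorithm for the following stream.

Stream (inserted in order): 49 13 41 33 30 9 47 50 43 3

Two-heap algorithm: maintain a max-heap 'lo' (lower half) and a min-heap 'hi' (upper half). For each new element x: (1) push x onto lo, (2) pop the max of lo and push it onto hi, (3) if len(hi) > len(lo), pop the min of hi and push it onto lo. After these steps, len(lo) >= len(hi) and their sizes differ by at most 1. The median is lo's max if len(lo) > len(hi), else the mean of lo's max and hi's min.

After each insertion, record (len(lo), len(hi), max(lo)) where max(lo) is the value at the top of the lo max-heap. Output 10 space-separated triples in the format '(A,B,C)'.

Step 1: insert 49 -> lo=[49] hi=[] -> (len(lo)=1, len(hi)=0, max(lo)=49)
Step 2: insert 13 -> lo=[13] hi=[49] -> (len(lo)=1, len(hi)=1, max(lo)=13)
Step 3: insert 41 -> lo=[13, 41] hi=[49] -> (len(lo)=2, len(hi)=1, max(lo)=41)
Step 4: insert 33 -> lo=[13, 33] hi=[41, 49] -> (len(lo)=2, len(hi)=2, max(lo)=33)
Step 5: insert 30 -> lo=[13, 30, 33] hi=[41, 49] -> (len(lo)=3, len(hi)=2, max(lo)=33)
Step 6: insert 9 -> lo=[9, 13, 30] hi=[33, 41, 49] -> (len(lo)=3, len(hi)=3, max(lo)=30)
Step 7: insert 47 -> lo=[9, 13, 30, 33] hi=[41, 47, 49] -> (len(lo)=4, len(hi)=3, max(lo)=33)
Step 8: insert 50 -> lo=[9, 13, 30, 33] hi=[41, 47, 49, 50] -> (len(lo)=4, len(hi)=4, max(lo)=33)
Step 9: insert 43 -> lo=[9, 13, 30, 33, 41] hi=[43, 47, 49, 50] -> (len(lo)=5, len(hi)=4, max(lo)=41)
Step 10: insert 3 -> lo=[3, 9, 13, 30, 33] hi=[41, 43, 47, 49, 50] -> (len(lo)=5, len(hi)=5, max(lo)=33)

Answer: (1,0,49) (1,1,13) (2,1,41) (2,2,33) (3,2,33) (3,3,30) (4,3,33) (4,4,33) (5,4,41) (5,5,33)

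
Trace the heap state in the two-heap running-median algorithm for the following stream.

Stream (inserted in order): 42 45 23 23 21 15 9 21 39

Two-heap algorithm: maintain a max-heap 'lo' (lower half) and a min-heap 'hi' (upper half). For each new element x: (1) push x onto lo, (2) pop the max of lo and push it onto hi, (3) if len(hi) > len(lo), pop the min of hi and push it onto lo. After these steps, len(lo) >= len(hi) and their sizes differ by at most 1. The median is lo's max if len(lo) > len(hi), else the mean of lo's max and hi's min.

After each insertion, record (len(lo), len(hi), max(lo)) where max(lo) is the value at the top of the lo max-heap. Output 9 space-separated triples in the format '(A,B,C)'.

Answer: (1,0,42) (1,1,42) (2,1,42) (2,2,23) (3,2,23) (3,3,23) (4,3,23) (4,4,21) (5,4,23)

Derivation:
Step 1: insert 42 -> lo=[42] hi=[] -> (len(lo)=1, len(hi)=0, max(lo)=42)
Step 2: insert 45 -> lo=[42] hi=[45] -> (len(lo)=1, len(hi)=1, max(lo)=42)
Step 3: insert 23 -> lo=[23, 42] hi=[45] -> (len(lo)=2, len(hi)=1, max(lo)=42)
Step 4: insert 23 -> lo=[23, 23] hi=[42, 45] -> (len(lo)=2, len(hi)=2, max(lo)=23)
Step 5: insert 21 -> lo=[21, 23, 23] hi=[42, 45] -> (len(lo)=3, len(hi)=2, max(lo)=23)
Step 6: insert 15 -> lo=[15, 21, 23] hi=[23, 42, 45] -> (len(lo)=3, len(hi)=3, max(lo)=23)
Step 7: insert 9 -> lo=[9, 15, 21, 23] hi=[23, 42, 45] -> (len(lo)=4, len(hi)=3, max(lo)=23)
Step 8: insert 21 -> lo=[9, 15, 21, 21] hi=[23, 23, 42, 45] -> (len(lo)=4, len(hi)=4, max(lo)=21)
Step 9: insert 39 -> lo=[9, 15, 21, 21, 23] hi=[23, 39, 42, 45] -> (len(lo)=5, len(hi)=4, max(lo)=23)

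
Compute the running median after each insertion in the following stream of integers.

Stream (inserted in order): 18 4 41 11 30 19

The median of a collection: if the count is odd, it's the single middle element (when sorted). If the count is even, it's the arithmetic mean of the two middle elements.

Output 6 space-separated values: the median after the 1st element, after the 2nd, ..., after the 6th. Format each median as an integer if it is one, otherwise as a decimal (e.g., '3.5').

Step 1: insert 18 -> lo=[18] (size 1, max 18) hi=[] (size 0) -> median=18
Step 2: insert 4 -> lo=[4] (size 1, max 4) hi=[18] (size 1, min 18) -> median=11
Step 3: insert 41 -> lo=[4, 18] (size 2, max 18) hi=[41] (size 1, min 41) -> median=18
Step 4: insert 11 -> lo=[4, 11] (size 2, max 11) hi=[18, 41] (size 2, min 18) -> median=14.5
Step 5: insert 30 -> lo=[4, 11, 18] (size 3, max 18) hi=[30, 41] (size 2, min 30) -> median=18
Step 6: insert 19 -> lo=[4, 11, 18] (size 3, max 18) hi=[19, 30, 41] (size 3, min 19) -> median=18.5

Answer: 18 11 18 14.5 18 18.5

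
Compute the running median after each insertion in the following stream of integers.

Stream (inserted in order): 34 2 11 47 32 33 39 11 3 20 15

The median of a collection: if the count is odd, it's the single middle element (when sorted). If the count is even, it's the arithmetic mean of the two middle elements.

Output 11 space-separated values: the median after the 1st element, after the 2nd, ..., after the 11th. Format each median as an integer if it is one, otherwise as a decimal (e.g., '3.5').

Answer: 34 18 11 22.5 32 32.5 33 32.5 32 26 20

Derivation:
Step 1: insert 34 -> lo=[34] (size 1, max 34) hi=[] (size 0) -> median=34
Step 2: insert 2 -> lo=[2] (size 1, max 2) hi=[34] (size 1, min 34) -> median=18
Step 3: insert 11 -> lo=[2, 11] (size 2, max 11) hi=[34] (size 1, min 34) -> median=11
Step 4: insert 47 -> lo=[2, 11] (size 2, max 11) hi=[34, 47] (size 2, min 34) -> median=22.5
Step 5: insert 32 -> lo=[2, 11, 32] (size 3, max 32) hi=[34, 47] (size 2, min 34) -> median=32
Step 6: insert 33 -> lo=[2, 11, 32] (size 3, max 32) hi=[33, 34, 47] (size 3, min 33) -> median=32.5
Step 7: insert 39 -> lo=[2, 11, 32, 33] (size 4, max 33) hi=[34, 39, 47] (size 3, min 34) -> median=33
Step 8: insert 11 -> lo=[2, 11, 11, 32] (size 4, max 32) hi=[33, 34, 39, 47] (size 4, min 33) -> median=32.5
Step 9: insert 3 -> lo=[2, 3, 11, 11, 32] (size 5, max 32) hi=[33, 34, 39, 47] (size 4, min 33) -> median=32
Step 10: insert 20 -> lo=[2, 3, 11, 11, 20] (size 5, max 20) hi=[32, 33, 34, 39, 47] (size 5, min 32) -> median=26
Step 11: insert 15 -> lo=[2, 3, 11, 11, 15, 20] (size 6, max 20) hi=[32, 33, 34, 39, 47] (size 5, min 32) -> median=20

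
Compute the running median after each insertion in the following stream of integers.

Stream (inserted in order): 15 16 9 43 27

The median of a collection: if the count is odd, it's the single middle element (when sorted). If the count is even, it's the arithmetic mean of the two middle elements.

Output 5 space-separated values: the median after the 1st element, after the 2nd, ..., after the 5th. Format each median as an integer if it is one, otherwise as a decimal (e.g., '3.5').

Answer: 15 15.5 15 15.5 16

Derivation:
Step 1: insert 15 -> lo=[15] (size 1, max 15) hi=[] (size 0) -> median=15
Step 2: insert 16 -> lo=[15] (size 1, max 15) hi=[16] (size 1, min 16) -> median=15.5
Step 3: insert 9 -> lo=[9, 15] (size 2, max 15) hi=[16] (size 1, min 16) -> median=15
Step 4: insert 43 -> lo=[9, 15] (size 2, max 15) hi=[16, 43] (size 2, min 16) -> median=15.5
Step 5: insert 27 -> lo=[9, 15, 16] (size 3, max 16) hi=[27, 43] (size 2, min 27) -> median=16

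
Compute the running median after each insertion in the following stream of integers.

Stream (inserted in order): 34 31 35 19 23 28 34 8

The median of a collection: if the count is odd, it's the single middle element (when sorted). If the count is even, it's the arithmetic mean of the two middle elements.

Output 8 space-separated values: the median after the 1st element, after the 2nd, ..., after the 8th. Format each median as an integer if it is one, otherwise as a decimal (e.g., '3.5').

Answer: 34 32.5 34 32.5 31 29.5 31 29.5

Derivation:
Step 1: insert 34 -> lo=[34] (size 1, max 34) hi=[] (size 0) -> median=34
Step 2: insert 31 -> lo=[31] (size 1, max 31) hi=[34] (size 1, min 34) -> median=32.5
Step 3: insert 35 -> lo=[31, 34] (size 2, max 34) hi=[35] (size 1, min 35) -> median=34
Step 4: insert 19 -> lo=[19, 31] (size 2, max 31) hi=[34, 35] (size 2, min 34) -> median=32.5
Step 5: insert 23 -> lo=[19, 23, 31] (size 3, max 31) hi=[34, 35] (size 2, min 34) -> median=31
Step 6: insert 28 -> lo=[19, 23, 28] (size 3, max 28) hi=[31, 34, 35] (size 3, min 31) -> median=29.5
Step 7: insert 34 -> lo=[19, 23, 28, 31] (size 4, max 31) hi=[34, 34, 35] (size 3, min 34) -> median=31
Step 8: insert 8 -> lo=[8, 19, 23, 28] (size 4, max 28) hi=[31, 34, 34, 35] (size 4, min 31) -> median=29.5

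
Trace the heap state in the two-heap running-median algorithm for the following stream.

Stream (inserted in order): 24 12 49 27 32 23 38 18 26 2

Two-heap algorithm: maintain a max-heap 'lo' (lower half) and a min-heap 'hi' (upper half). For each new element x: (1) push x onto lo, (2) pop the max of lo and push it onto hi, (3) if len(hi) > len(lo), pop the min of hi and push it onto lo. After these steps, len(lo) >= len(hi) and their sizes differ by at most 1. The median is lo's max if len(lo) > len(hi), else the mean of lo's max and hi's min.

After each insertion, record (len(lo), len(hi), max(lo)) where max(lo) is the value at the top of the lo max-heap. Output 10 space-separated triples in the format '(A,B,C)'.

Answer: (1,0,24) (1,1,12) (2,1,24) (2,2,24) (3,2,27) (3,3,24) (4,3,27) (4,4,24) (5,4,26) (5,5,24)

Derivation:
Step 1: insert 24 -> lo=[24] hi=[] -> (len(lo)=1, len(hi)=0, max(lo)=24)
Step 2: insert 12 -> lo=[12] hi=[24] -> (len(lo)=1, len(hi)=1, max(lo)=12)
Step 3: insert 49 -> lo=[12, 24] hi=[49] -> (len(lo)=2, len(hi)=1, max(lo)=24)
Step 4: insert 27 -> lo=[12, 24] hi=[27, 49] -> (len(lo)=2, len(hi)=2, max(lo)=24)
Step 5: insert 32 -> lo=[12, 24, 27] hi=[32, 49] -> (len(lo)=3, len(hi)=2, max(lo)=27)
Step 6: insert 23 -> lo=[12, 23, 24] hi=[27, 32, 49] -> (len(lo)=3, len(hi)=3, max(lo)=24)
Step 7: insert 38 -> lo=[12, 23, 24, 27] hi=[32, 38, 49] -> (len(lo)=4, len(hi)=3, max(lo)=27)
Step 8: insert 18 -> lo=[12, 18, 23, 24] hi=[27, 32, 38, 49] -> (len(lo)=4, len(hi)=4, max(lo)=24)
Step 9: insert 26 -> lo=[12, 18, 23, 24, 26] hi=[27, 32, 38, 49] -> (len(lo)=5, len(hi)=4, max(lo)=26)
Step 10: insert 2 -> lo=[2, 12, 18, 23, 24] hi=[26, 27, 32, 38, 49] -> (len(lo)=5, len(hi)=5, max(lo)=24)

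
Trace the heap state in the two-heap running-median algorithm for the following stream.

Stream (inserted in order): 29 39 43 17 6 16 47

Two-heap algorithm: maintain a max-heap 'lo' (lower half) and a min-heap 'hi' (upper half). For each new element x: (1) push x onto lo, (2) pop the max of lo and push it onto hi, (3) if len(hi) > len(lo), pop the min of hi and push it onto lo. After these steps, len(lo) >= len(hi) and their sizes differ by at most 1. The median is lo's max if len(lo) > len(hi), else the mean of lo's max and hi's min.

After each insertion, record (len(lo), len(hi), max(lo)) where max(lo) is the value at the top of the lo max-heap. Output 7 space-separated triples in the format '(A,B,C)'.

Answer: (1,0,29) (1,1,29) (2,1,39) (2,2,29) (3,2,29) (3,3,17) (4,3,29)

Derivation:
Step 1: insert 29 -> lo=[29] hi=[] -> (len(lo)=1, len(hi)=0, max(lo)=29)
Step 2: insert 39 -> lo=[29] hi=[39] -> (len(lo)=1, len(hi)=1, max(lo)=29)
Step 3: insert 43 -> lo=[29, 39] hi=[43] -> (len(lo)=2, len(hi)=1, max(lo)=39)
Step 4: insert 17 -> lo=[17, 29] hi=[39, 43] -> (len(lo)=2, len(hi)=2, max(lo)=29)
Step 5: insert 6 -> lo=[6, 17, 29] hi=[39, 43] -> (len(lo)=3, len(hi)=2, max(lo)=29)
Step 6: insert 16 -> lo=[6, 16, 17] hi=[29, 39, 43] -> (len(lo)=3, len(hi)=3, max(lo)=17)
Step 7: insert 47 -> lo=[6, 16, 17, 29] hi=[39, 43, 47] -> (len(lo)=4, len(hi)=3, max(lo)=29)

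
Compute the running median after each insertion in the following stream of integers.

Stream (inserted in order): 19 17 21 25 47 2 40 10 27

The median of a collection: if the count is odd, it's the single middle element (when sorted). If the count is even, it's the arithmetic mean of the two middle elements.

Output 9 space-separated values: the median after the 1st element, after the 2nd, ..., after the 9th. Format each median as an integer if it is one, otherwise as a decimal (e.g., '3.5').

Step 1: insert 19 -> lo=[19] (size 1, max 19) hi=[] (size 0) -> median=19
Step 2: insert 17 -> lo=[17] (size 1, max 17) hi=[19] (size 1, min 19) -> median=18
Step 3: insert 21 -> lo=[17, 19] (size 2, max 19) hi=[21] (size 1, min 21) -> median=19
Step 4: insert 25 -> lo=[17, 19] (size 2, max 19) hi=[21, 25] (size 2, min 21) -> median=20
Step 5: insert 47 -> lo=[17, 19, 21] (size 3, max 21) hi=[25, 47] (size 2, min 25) -> median=21
Step 6: insert 2 -> lo=[2, 17, 19] (size 3, max 19) hi=[21, 25, 47] (size 3, min 21) -> median=20
Step 7: insert 40 -> lo=[2, 17, 19, 21] (size 4, max 21) hi=[25, 40, 47] (size 3, min 25) -> median=21
Step 8: insert 10 -> lo=[2, 10, 17, 19] (size 4, max 19) hi=[21, 25, 40, 47] (size 4, min 21) -> median=20
Step 9: insert 27 -> lo=[2, 10, 17, 19, 21] (size 5, max 21) hi=[25, 27, 40, 47] (size 4, min 25) -> median=21

Answer: 19 18 19 20 21 20 21 20 21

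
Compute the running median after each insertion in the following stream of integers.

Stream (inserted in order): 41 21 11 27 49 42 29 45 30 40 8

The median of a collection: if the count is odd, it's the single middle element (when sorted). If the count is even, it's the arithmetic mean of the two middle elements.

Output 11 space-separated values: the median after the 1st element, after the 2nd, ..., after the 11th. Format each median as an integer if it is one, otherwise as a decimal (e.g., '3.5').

Answer: 41 31 21 24 27 34 29 35 30 35 30

Derivation:
Step 1: insert 41 -> lo=[41] (size 1, max 41) hi=[] (size 0) -> median=41
Step 2: insert 21 -> lo=[21] (size 1, max 21) hi=[41] (size 1, min 41) -> median=31
Step 3: insert 11 -> lo=[11, 21] (size 2, max 21) hi=[41] (size 1, min 41) -> median=21
Step 4: insert 27 -> lo=[11, 21] (size 2, max 21) hi=[27, 41] (size 2, min 27) -> median=24
Step 5: insert 49 -> lo=[11, 21, 27] (size 3, max 27) hi=[41, 49] (size 2, min 41) -> median=27
Step 6: insert 42 -> lo=[11, 21, 27] (size 3, max 27) hi=[41, 42, 49] (size 3, min 41) -> median=34
Step 7: insert 29 -> lo=[11, 21, 27, 29] (size 4, max 29) hi=[41, 42, 49] (size 3, min 41) -> median=29
Step 8: insert 45 -> lo=[11, 21, 27, 29] (size 4, max 29) hi=[41, 42, 45, 49] (size 4, min 41) -> median=35
Step 9: insert 30 -> lo=[11, 21, 27, 29, 30] (size 5, max 30) hi=[41, 42, 45, 49] (size 4, min 41) -> median=30
Step 10: insert 40 -> lo=[11, 21, 27, 29, 30] (size 5, max 30) hi=[40, 41, 42, 45, 49] (size 5, min 40) -> median=35
Step 11: insert 8 -> lo=[8, 11, 21, 27, 29, 30] (size 6, max 30) hi=[40, 41, 42, 45, 49] (size 5, min 40) -> median=30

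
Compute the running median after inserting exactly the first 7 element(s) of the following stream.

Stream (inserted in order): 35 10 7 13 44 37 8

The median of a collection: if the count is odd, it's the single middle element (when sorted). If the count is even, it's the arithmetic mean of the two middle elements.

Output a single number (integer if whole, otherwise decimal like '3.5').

Step 1: insert 35 -> lo=[35] (size 1, max 35) hi=[] (size 0) -> median=35
Step 2: insert 10 -> lo=[10] (size 1, max 10) hi=[35] (size 1, min 35) -> median=22.5
Step 3: insert 7 -> lo=[7, 10] (size 2, max 10) hi=[35] (size 1, min 35) -> median=10
Step 4: insert 13 -> lo=[7, 10] (size 2, max 10) hi=[13, 35] (size 2, min 13) -> median=11.5
Step 5: insert 44 -> lo=[7, 10, 13] (size 3, max 13) hi=[35, 44] (size 2, min 35) -> median=13
Step 6: insert 37 -> lo=[7, 10, 13] (size 3, max 13) hi=[35, 37, 44] (size 3, min 35) -> median=24
Step 7: insert 8 -> lo=[7, 8, 10, 13] (size 4, max 13) hi=[35, 37, 44] (size 3, min 35) -> median=13

Answer: 13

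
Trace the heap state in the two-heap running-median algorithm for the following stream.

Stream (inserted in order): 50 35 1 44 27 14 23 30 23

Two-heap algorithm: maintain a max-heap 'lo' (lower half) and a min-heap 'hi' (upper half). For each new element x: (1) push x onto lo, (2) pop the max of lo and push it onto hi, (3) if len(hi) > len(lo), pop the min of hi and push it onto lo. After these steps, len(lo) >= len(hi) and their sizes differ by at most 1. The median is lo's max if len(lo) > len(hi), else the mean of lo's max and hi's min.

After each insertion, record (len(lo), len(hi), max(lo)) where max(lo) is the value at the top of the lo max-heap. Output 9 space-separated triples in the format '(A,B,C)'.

Step 1: insert 50 -> lo=[50] hi=[] -> (len(lo)=1, len(hi)=0, max(lo)=50)
Step 2: insert 35 -> lo=[35] hi=[50] -> (len(lo)=1, len(hi)=1, max(lo)=35)
Step 3: insert 1 -> lo=[1, 35] hi=[50] -> (len(lo)=2, len(hi)=1, max(lo)=35)
Step 4: insert 44 -> lo=[1, 35] hi=[44, 50] -> (len(lo)=2, len(hi)=2, max(lo)=35)
Step 5: insert 27 -> lo=[1, 27, 35] hi=[44, 50] -> (len(lo)=3, len(hi)=2, max(lo)=35)
Step 6: insert 14 -> lo=[1, 14, 27] hi=[35, 44, 50] -> (len(lo)=3, len(hi)=3, max(lo)=27)
Step 7: insert 23 -> lo=[1, 14, 23, 27] hi=[35, 44, 50] -> (len(lo)=4, len(hi)=3, max(lo)=27)
Step 8: insert 30 -> lo=[1, 14, 23, 27] hi=[30, 35, 44, 50] -> (len(lo)=4, len(hi)=4, max(lo)=27)
Step 9: insert 23 -> lo=[1, 14, 23, 23, 27] hi=[30, 35, 44, 50] -> (len(lo)=5, len(hi)=4, max(lo)=27)

Answer: (1,0,50) (1,1,35) (2,1,35) (2,2,35) (3,2,35) (3,3,27) (4,3,27) (4,4,27) (5,4,27)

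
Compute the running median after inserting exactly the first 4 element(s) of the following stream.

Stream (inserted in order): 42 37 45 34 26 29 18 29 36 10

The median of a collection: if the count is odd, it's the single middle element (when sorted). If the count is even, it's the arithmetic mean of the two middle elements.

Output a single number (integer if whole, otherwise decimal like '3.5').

Step 1: insert 42 -> lo=[42] (size 1, max 42) hi=[] (size 0) -> median=42
Step 2: insert 37 -> lo=[37] (size 1, max 37) hi=[42] (size 1, min 42) -> median=39.5
Step 3: insert 45 -> lo=[37, 42] (size 2, max 42) hi=[45] (size 1, min 45) -> median=42
Step 4: insert 34 -> lo=[34, 37] (size 2, max 37) hi=[42, 45] (size 2, min 42) -> median=39.5

Answer: 39.5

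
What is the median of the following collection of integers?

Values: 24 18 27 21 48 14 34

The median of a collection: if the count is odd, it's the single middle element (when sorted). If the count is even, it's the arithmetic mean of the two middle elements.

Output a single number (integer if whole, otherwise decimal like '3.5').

Answer: 24

Derivation:
Step 1: insert 24 -> lo=[24] (size 1, max 24) hi=[] (size 0) -> median=24
Step 2: insert 18 -> lo=[18] (size 1, max 18) hi=[24] (size 1, min 24) -> median=21
Step 3: insert 27 -> lo=[18, 24] (size 2, max 24) hi=[27] (size 1, min 27) -> median=24
Step 4: insert 21 -> lo=[18, 21] (size 2, max 21) hi=[24, 27] (size 2, min 24) -> median=22.5
Step 5: insert 48 -> lo=[18, 21, 24] (size 3, max 24) hi=[27, 48] (size 2, min 27) -> median=24
Step 6: insert 14 -> lo=[14, 18, 21] (size 3, max 21) hi=[24, 27, 48] (size 3, min 24) -> median=22.5
Step 7: insert 34 -> lo=[14, 18, 21, 24] (size 4, max 24) hi=[27, 34, 48] (size 3, min 27) -> median=24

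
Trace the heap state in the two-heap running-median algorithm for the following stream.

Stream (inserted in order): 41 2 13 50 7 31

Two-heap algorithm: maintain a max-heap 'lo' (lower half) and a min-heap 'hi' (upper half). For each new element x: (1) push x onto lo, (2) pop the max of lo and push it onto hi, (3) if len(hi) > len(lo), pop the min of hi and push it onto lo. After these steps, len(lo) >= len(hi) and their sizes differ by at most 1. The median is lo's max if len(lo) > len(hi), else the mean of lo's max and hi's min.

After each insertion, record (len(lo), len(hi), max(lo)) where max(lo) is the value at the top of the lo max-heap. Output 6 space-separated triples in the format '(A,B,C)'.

Step 1: insert 41 -> lo=[41] hi=[] -> (len(lo)=1, len(hi)=0, max(lo)=41)
Step 2: insert 2 -> lo=[2] hi=[41] -> (len(lo)=1, len(hi)=1, max(lo)=2)
Step 3: insert 13 -> lo=[2, 13] hi=[41] -> (len(lo)=2, len(hi)=1, max(lo)=13)
Step 4: insert 50 -> lo=[2, 13] hi=[41, 50] -> (len(lo)=2, len(hi)=2, max(lo)=13)
Step 5: insert 7 -> lo=[2, 7, 13] hi=[41, 50] -> (len(lo)=3, len(hi)=2, max(lo)=13)
Step 6: insert 31 -> lo=[2, 7, 13] hi=[31, 41, 50] -> (len(lo)=3, len(hi)=3, max(lo)=13)

Answer: (1,0,41) (1,1,2) (2,1,13) (2,2,13) (3,2,13) (3,3,13)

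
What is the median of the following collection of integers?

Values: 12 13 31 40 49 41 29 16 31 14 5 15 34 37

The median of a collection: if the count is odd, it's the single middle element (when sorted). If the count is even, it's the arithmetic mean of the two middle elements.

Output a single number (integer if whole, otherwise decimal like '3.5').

Answer: 30

Derivation:
Step 1: insert 12 -> lo=[12] (size 1, max 12) hi=[] (size 0) -> median=12
Step 2: insert 13 -> lo=[12] (size 1, max 12) hi=[13] (size 1, min 13) -> median=12.5
Step 3: insert 31 -> lo=[12, 13] (size 2, max 13) hi=[31] (size 1, min 31) -> median=13
Step 4: insert 40 -> lo=[12, 13] (size 2, max 13) hi=[31, 40] (size 2, min 31) -> median=22
Step 5: insert 49 -> lo=[12, 13, 31] (size 3, max 31) hi=[40, 49] (size 2, min 40) -> median=31
Step 6: insert 41 -> lo=[12, 13, 31] (size 3, max 31) hi=[40, 41, 49] (size 3, min 40) -> median=35.5
Step 7: insert 29 -> lo=[12, 13, 29, 31] (size 4, max 31) hi=[40, 41, 49] (size 3, min 40) -> median=31
Step 8: insert 16 -> lo=[12, 13, 16, 29] (size 4, max 29) hi=[31, 40, 41, 49] (size 4, min 31) -> median=30
Step 9: insert 31 -> lo=[12, 13, 16, 29, 31] (size 5, max 31) hi=[31, 40, 41, 49] (size 4, min 31) -> median=31
Step 10: insert 14 -> lo=[12, 13, 14, 16, 29] (size 5, max 29) hi=[31, 31, 40, 41, 49] (size 5, min 31) -> median=30
Step 11: insert 5 -> lo=[5, 12, 13, 14, 16, 29] (size 6, max 29) hi=[31, 31, 40, 41, 49] (size 5, min 31) -> median=29
Step 12: insert 15 -> lo=[5, 12, 13, 14, 15, 16] (size 6, max 16) hi=[29, 31, 31, 40, 41, 49] (size 6, min 29) -> median=22.5
Step 13: insert 34 -> lo=[5, 12, 13, 14, 15, 16, 29] (size 7, max 29) hi=[31, 31, 34, 40, 41, 49] (size 6, min 31) -> median=29
Step 14: insert 37 -> lo=[5, 12, 13, 14, 15, 16, 29] (size 7, max 29) hi=[31, 31, 34, 37, 40, 41, 49] (size 7, min 31) -> median=30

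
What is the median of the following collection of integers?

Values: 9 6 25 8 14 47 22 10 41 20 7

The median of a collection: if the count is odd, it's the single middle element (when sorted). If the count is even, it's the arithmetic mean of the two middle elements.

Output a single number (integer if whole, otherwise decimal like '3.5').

Step 1: insert 9 -> lo=[9] (size 1, max 9) hi=[] (size 0) -> median=9
Step 2: insert 6 -> lo=[6] (size 1, max 6) hi=[9] (size 1, min 9) -> median=7.5
Step 3: insert 25 -> lo=[6, 9] (size 2, max 9) hi=[25] (size 1, min 25) -> median=9
Step 4: insert 8 -> lo=[6, 8] (size 2, max 8) hi=[9, 25] (size 2, min 9) -> median=8.5
Step 5: insert 14 -> lo=[6, 8, 9] (size 3, max 9) hi=[14, 25] (size 2, min 14) -> median=9
Step 6: insert 47 -> lo=[6, 8, 9] (size 3, max 9) hi=[14, 25, 47] (size 3, min 14) -> median=11.5
Step 7: insert 22 -> lo=[6, 8, 9, 14] (size 4, max 14) hi=[22, 25, 47] (size 3, min 22) -> median=14
Step 8: insert 10 -> lo=[6, 8, 9, 10] (size 4, max 10) hi=[14, 22, 25, 47] (size 4, min 14) -> median=12
Step 9: insert 41 -> lo=[6, 8, 9, 10, 14] (size 5, max 14) hi=[22, 25, 41, 47] (size 4, min 22) -> median=14
Step 10: insert 20 -> lo=[6, 8, 9, 10, 14] (size 5, max 14) hi=[20, 22, 25, 41, 47] (size 5, min 20) -> median=17
Step 11: insert 7 -> lo=[6, 7, 8, 9, 10, 14] (size 6, max 14) hi=[20, 22, 25, 41, 47] (size 5, min 20) -> median=14

Answer: 14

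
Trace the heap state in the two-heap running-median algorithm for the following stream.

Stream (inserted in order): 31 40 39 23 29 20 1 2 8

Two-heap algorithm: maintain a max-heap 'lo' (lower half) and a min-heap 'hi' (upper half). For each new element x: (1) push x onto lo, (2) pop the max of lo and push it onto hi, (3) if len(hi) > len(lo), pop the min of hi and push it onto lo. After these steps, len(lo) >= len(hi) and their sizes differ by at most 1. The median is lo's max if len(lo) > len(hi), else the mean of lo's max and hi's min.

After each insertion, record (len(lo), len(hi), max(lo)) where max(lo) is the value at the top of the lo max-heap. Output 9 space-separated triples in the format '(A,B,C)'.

Step 1: insert 31 -> lo=[31] hi=[] -> (len(lo)=1, len(hi)=0, max(lo)=31)
Step 2: insert 40 -> lo=[31] hi=[40] -> (len(lo)=1, len(hi)=1, max(lo)=31)
Step 3: insert 39 -> lo=[31, 39] hi=[40] -> (len(lo)=2, len(hi)=1, max(lo)=39)
Step 4: insert 23 -> lo=[23, 31] hi=[39, 40] -> (len(lo)=2, len(hi)=2, max(lo)=31)
Step 5: insert 29 -> lo=[23, 29, 31] hi=[39, 40] -> (len(lo)=3, len(hi)=2, max(lo)=31)
Step 6: insert 20 -> lo=[20, 23, 29] hi=[31, 39, 40] -> (len(lo)=3, len(hi)=3, max(lo)=29)
Step 7: insert 1 -> lo=[1, 20, 23, 29] hi=[31, 39, 40] -> (len(lo)=4, len(hi)=3, max(lo)=29)
Step 8: insert 2 -> lo=[1, 2, 20, 23] hi=[29, 31, 39, 40] -> (len(lo)=4, len(hi)=4, max(lo)=23)
Step 9: insert 8 -> lo=[1, 2, 8, 20, 23] hi=[29, 31, 39, 40] -> (len(lo)=5, len(hi)=4, max(lo)=23)

Answer: (1,0,31) (1,1,31) (2,1,39) (2,2,31) (3,2,31) (3,3,29) (4,3,29) (4,4,23) (5,4,23)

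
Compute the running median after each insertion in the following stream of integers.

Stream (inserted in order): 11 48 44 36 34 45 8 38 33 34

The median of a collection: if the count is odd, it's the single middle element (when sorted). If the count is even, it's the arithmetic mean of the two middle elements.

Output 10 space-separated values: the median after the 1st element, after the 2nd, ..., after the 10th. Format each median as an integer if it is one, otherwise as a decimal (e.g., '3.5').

Step 1: insert 11 -> lo=[11] (size 1, max 11) hi=[] (size 0) -> median=11
Step 2: insert 48 -> lo=[11] (size 1, max 11) hi=[48] (size 1, min 48) -> median=29.5
Step 3: insert 44 -> lo=[11, 44] (size 2, max 44) hi=[48] (size 1, min 48) -> median=44
Step 4: insert 36 -> lo=[11, 36] (size 2, max 36) hi=[44, 48] (size 2, min 44) -> median=40
Step 5: insert 34 -> lo=[11, 34, 36] (size 3, max 36) hi=[44, 48] (size 2, min 44) -> median=36
Step 6: insert 45 -> lo=[11, 34, 36] (size 3, max 36) hi=[44, 45, 48] (size 3, min 44) -> median=40
Step 7: insert 8 -> lo=[8, 11, 34, 36] (size 4, max 36) hi=[44, 45, 48] (size 3, min 44) -> median=36
Step 8: insert 38 -> lo=[8, 11, 34, 36] (size 4, max 36) hi=[38, 44, 45, 48] (size 4, min 38) -> median=37
Step 9: insert 33 -> lo=[8, 11, 33, 34, 36] (size 5, max 36) hi=[38, 44, 45, 48] (size 4, min 38) -> median=36
Step 10: insert 34 -> lo=[8, 11, 33, 34, 34] (size 5, max 34) hi=[36, 38, 44, 45, 48] (size 5, min 36) -> median=35

Answer: 11 29.5 44 40 36 40 36 37 36 35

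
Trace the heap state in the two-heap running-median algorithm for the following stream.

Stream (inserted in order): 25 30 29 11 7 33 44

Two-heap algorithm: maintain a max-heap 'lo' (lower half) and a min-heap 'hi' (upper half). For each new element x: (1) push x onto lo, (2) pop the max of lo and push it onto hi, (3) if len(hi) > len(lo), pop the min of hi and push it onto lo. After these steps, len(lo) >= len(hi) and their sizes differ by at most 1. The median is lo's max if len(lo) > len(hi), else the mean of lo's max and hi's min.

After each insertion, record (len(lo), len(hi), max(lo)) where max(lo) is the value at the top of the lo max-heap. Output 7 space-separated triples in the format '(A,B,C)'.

Answer: (1,0,25) (1,1,25) (2,1,29) (2,2,25) (3,2,25) (3,3,25) (4,3,29)

Derivation:
Step 1: insert 25 -> lo=[25] hi=[] -> (len(lo)=1, len(hi)=0, max(lo)=25)
Step 2: insert 30 -> lo=[25] hi=[30] -> (len(lo)=1, len(hi)=1, max(lo)=25)
Step 3: insert 29 -> lo=[25, 29] hi=[30] -> (len(lo)=2, len(hi)=1, max(lo)=29)
Step 4: insert 11 -> lo=[11, 25] hi=[29, 30] -> (len(lo)=2, len(hi)=2, max(lo)=25)
Step 5: insert 7 -> lo=[7, 11, 25] hi=[29, 30] -> (len(lo)=3, len(hi)=2, max(lo)=25)
Step 6: insert 33 -> lo=[7, 11, 25] hi=[29, 30, 33] -> (len(lo)=3, len(hi)=3, max(lo)=25)
Step 7: insert 44 -> lo=[7, 11, 25, 29] hi=[30, 33, 44] -> (len(lo)=4, len(hi)=3, max(lo)=29)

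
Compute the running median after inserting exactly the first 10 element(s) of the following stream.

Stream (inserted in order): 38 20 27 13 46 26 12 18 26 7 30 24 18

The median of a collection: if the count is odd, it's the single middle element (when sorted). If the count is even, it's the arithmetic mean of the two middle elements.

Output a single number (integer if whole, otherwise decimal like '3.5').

Answer: 23

Derivation:
Step 1: insert 38 -> lo=[38] (size 1, max 38) hi=[] (size 0) -> median=38
Step 2: insert 20 -> lo=[20] (size 1, max 20) hi=[38] (size 1, min 38) -> median=29
Step 3: insert 27 -> lo=[20, 27] (size 2, max 27) hi=[38] (size 1, min 38) -> median=27
Step 4: insert 13 -> lo=[13, 20] (size 2, max 20) hi=[27, 38] (size 2, min 27) -> median=23.5
Step 5: insert 46 -> lo=[13, 20, 27] (size 3, max 27) hi=[38, 46] (size 2, min 38) -> median=27
Step 6: insert 26 -> lo=[13, 20, 26] (size 3, max 26) hi=[27, 38, 46] (size 3, min 27) -> median=26.5
Step 7: insert 12 -> lo=[12, 13, 20, 26] (size 4, max 26) hi=[27, 38, 46] (size 3, min 27) -> median=26
Step 8: insert 18 -> lo=[12, 13, 18, 20] (size 4, max 20) hi=[26, 27, 38, 46] (size 4, min 26) -> median=23
Step 9: insert 26 -> lo=[12, 13, 18, 20, 26] (size 5, max 26) hi=[26, 27, 38, 46] (size 4, min 26) -> median=26
Step 10: insert 7 -> lo=[7, 12, 13, 18, 20] (size 5, max 20) hi=[26, 26, 27, 38, 46] (size 5, min 26) -> median=23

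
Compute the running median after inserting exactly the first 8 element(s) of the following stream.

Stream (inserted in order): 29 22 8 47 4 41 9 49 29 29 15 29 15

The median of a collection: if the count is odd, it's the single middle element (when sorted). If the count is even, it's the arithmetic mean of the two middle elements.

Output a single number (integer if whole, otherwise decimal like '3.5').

Answer: 25.5

Derivation:
Step 1: insert 29 -> lo=[29] (size 1, max 29) hi=[] (size 0) -> median=29
Step 2: insert 22 -> lo=[22] (size 1, max 22) hi=[29] (size 1, min 29) -> median=25.5
Step 3: insert 8 -> lo=[8, 22] (size 2, max 22) hi=[29] (size 1, min 29) -> median=22
Step 4: insert 47 -> lo=[8, 22] (size 2, max 22) hi=[29, 47] (size 2, min 29) -> median=25.5
Step 5: insert 4 -> lo=[4, 8, 22] (size 3, max 22) hi=[29, 47] (size 2, min 29) -> median=22
Step 6: insert 41 -> lo=[4, 8, 22] (size 3, max 22) hi=[29, 41, 47] (size 3, min 29) -> median=25.5
Step 7: insert 9 -> lo=[4, 8, 9, 22] (size 4, max 22) hi=[29, 41, 47] (size 3, min 29) -> median=22
Step 8: insert 49 -> lo=[4, 8, 9, 22] (size 4, max 22) hi=[29, 41, 47, 49] (size 4, min 29) -> median=25.5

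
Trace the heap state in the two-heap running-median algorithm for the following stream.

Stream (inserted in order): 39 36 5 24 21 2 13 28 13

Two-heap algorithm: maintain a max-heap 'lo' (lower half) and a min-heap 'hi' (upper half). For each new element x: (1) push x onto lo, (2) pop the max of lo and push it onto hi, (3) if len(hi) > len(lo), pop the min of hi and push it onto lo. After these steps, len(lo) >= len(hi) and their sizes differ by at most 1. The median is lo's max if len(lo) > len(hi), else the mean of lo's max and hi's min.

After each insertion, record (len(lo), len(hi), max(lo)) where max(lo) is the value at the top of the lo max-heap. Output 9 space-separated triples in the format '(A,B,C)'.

Answer: (1,0,39) (1,1,36) (2,1,36) (2,2,24) (3,2,24) (3,3,21) (4,3,21) (4,4,21) (5,4,21)

Derivation:
Step 1: insert 39 -> lo=[39] hi=[] -> (len(lo)=1, len(hi)=0, max(lo)=39)
Step 2: insert 36 -> lo=[36] hi=[39] -> (len(lo)=1, len(hi)=1, max(lo)=36)
Step 3: insert 5 -> lo=[5, 36] hi=[39] -> (len(lo)=2, len(hi)=1, max(lo)=36)
Step 4: insert 24 -> lo=[5, 24] hi=[36, 39] -> (len(lo)=2, len(hi)=2, max(lo)=24)
Step 5: insert 21 -> lo=[5, 21, 24] hi=[36, 39] -> (len(lo)=3, len(hi)=2, max(lo)=24)
Step 6: insert 2 -> lo=[2, 5, 21] hi=[24, 36, 39] -> (len(lo)=3, len(hi)=3, max(lo)=21)
Step 7: insert 13 -> lo=[2, 5, 13, 21] hi=[24, 36, 39] -> (len(lo)=4, len(hi)=3, max(lo)=21)
Step 8: insert 28 -> lo=[2, 5, 13, 21] hi=[24, 28, 36, 39] -> (len(lo)=4, len(hi)=4, max(lo)=21)
Step 9: insert 13 -> lo=[2, 5, 13, 13, 21] hi=[24, 28, 36, 39] -> (len(lo)=5, len(hi)=4, max(lo)=21)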